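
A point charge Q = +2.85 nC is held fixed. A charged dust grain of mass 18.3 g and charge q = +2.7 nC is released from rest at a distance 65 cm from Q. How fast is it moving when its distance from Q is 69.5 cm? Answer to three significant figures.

8.68×10⁻⁴ m/s

Only the electrostatic force acts, so mechanical energy is conserved: ½mv² = U₁ − U₂ = kQq(1/r₁ − 1/r₂).
U₁ − U₂ = (8.99×10⁹ N·m²/C²)(2.85×10⁻⁹ C)(2.70×10⁻⁹ C)(1/0.650 − 1/0.695) = 6.89×10⁻⁹ J.
v = √(2·6.89×10⁻⁹/0.0183) = 8.68×10⁻⁴ m/s.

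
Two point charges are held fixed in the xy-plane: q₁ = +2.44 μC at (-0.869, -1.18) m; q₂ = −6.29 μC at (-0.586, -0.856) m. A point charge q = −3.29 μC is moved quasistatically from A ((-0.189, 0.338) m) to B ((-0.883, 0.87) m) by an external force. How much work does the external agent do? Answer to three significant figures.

For quasistatic motion the external work equals the change in potential energy: W_ext = qΔV = q(V_B − V_A).
At A: distances to the source charges are 1.66 m, 1.26 m; V_A = Σ kqᵢ/rᵢ = -3.18×10⁴ V.
At B: distances to the source charges are 2.05 m, 1.75 m; V_B = Σ kqᵢ/rᵢ = -2.16×10⁴ V.
ΔV = V_B − V_A = 1.02×10⁴ V.
W_ext = qΔV = (-3.29×10⁻⁶ C)(1.02×10⁴ V) = -0.0334 J.

-0.0334 J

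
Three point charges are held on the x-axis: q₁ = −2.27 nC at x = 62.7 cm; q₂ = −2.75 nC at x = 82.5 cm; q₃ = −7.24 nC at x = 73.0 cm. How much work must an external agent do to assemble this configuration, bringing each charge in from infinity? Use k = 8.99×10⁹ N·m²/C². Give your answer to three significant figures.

3.60×10⁻⁶ J

The assembly work is the sum of pairwise potential energies, U = Σ_{i<j} kqᵢqⱼ/rᵢⱼ.
Pair separations: r₁₂ = 0.198 m, r₁₃ = 0.103 m, r₂₃ = 0.0950 m.
U = (2.83×10⁻⁷) + (1.43×10⁻⁶) + (1.88×10⁻⁶) = 3.60×10⁻⁶ J.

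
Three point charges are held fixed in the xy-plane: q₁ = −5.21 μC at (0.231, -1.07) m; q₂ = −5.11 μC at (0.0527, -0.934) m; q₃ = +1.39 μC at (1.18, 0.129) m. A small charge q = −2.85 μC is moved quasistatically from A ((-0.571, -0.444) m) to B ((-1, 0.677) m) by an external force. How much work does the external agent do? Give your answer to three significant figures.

-0.162 J

For quasistatic motion the external work equals the change in potential energy: W_ext = qΔV = q(V_B − V_A).
At A: distances to the source charges are 1.02 m, 0.793 m, 1.84 m; V_A = Σ kqᵢ/rᵢ = -9.72×10⁴ V.
At B: distances to the source charges are 2.14 m, 1.92 m, 2.25 m; V_B = Σ kqᵢ/rᵢ = -4.02×10⁴ V.
ΔV = V_B − V_A = 5.69×10⁴ V.
W_ext = qΔV = (-2.85×10⁻⁶ C)(5.69×10⁴ V) = -0.162 J.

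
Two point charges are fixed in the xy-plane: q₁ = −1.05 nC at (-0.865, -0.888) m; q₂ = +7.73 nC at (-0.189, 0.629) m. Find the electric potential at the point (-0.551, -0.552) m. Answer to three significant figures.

35.7 V

The total potential is the scalar sum of each charge's contribution, V = Σ kqᵢ/rᵢ.
Distances from the field point to each charge: r₁ = 0.460 m, r₂ = 1.24 m.
V = k[(-1.05×10⁻⁹)/(0.460) + (7.73×10⁻⁹)/(1.24)] = 35.7 V.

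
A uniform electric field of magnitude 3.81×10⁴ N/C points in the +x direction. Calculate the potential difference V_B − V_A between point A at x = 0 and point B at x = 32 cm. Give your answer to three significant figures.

-1.22×10⁴ V

In a uniform field, potential decreases in the direction of E: V_B − V_A = −E·Δx.
V_B − V_A = −(3.81×10⁴ V/m)(0.320 m) = -1.22×10⁴ V.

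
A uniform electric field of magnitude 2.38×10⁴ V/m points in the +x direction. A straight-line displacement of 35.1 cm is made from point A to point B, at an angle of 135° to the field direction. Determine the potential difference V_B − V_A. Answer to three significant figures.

5910 V

Only the component of displacement along E changes the potential: ΔV = −E·d·cosθ.
ΔV = −(2.38×10⁴ V/m)(0.351 m)cos135° = 5910 V.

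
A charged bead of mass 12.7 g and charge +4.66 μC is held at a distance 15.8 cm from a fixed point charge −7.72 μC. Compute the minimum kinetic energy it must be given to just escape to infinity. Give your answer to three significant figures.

2.05 J

To just escape, total mechanical energy must reach zero at infinity: ½mv²_min + U = 0, so ½mv²_min = −U = |kQq|/r.
|U| = |kQq|/r = (8.99×10⁹ N·m²/C²)(7.72×10⁻⁶)(4.66×10⁻⁶)/(0.158) = 2.05 J.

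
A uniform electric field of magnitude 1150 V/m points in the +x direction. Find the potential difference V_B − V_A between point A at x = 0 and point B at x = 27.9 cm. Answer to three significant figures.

In a uniform field, potential decreases in the direction of E: V_B − V_A = −E·Δx.
V_B − V_A = −(1150 V/m)(0.279 m) = -321 V.

-321 V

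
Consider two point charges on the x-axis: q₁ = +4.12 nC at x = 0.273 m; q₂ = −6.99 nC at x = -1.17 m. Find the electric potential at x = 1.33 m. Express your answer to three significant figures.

9.91 V

The total potential is the scalar sum of each charge's contribution, V = Σ kqᵢ/rᵢ.
Distances from the field point to each charge: r₁ = 1.06 m, r₂ = 2.50 m.
V = k[(4.12×10⁻⁹)/(1.06) + (-6.99×10⁻⁹)/(2.50)] = 9.91 V.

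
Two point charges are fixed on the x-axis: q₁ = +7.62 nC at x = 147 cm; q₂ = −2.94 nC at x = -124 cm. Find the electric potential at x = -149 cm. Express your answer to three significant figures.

-82.6 V

Electric potential is a scalar, so the contributions from each charge add algebraically: V = Σ kqᵢ/rᵢ.
Distances from the field point to each charge: r₁ = 2.96 m, r₂ = 0.250 m.
V = k[(7.62×10⁻⁹)/(2.96) + (-2.94×10⁻⁹)/(0.250)] = -82.6 V.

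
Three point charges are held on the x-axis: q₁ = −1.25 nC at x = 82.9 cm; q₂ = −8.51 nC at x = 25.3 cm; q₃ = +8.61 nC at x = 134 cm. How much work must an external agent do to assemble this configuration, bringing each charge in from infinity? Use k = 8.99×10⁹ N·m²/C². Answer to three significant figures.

The work to assemble the configuration equals its total potential energy, U = Σ kqᵢqⱼ/rᵢⱼ over all pairs.
Pair separations: r₁₂ = 0.576 m, r₁₃ = 0.511 m, r₂₃ = 1.09 m.
U = (1.66×10⁻⁷) + (-1.89×10⁻⁷) + (-6.06×10⁻⁷) = -6.29×10⁻⁷ J.

-6.29×10⁻⁷ J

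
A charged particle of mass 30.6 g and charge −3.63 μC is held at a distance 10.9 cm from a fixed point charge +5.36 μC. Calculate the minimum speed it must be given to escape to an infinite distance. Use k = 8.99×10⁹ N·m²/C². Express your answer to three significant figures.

To just escape, total mechanical energy must reach zero at infinity: ½mv²_min + U = 0, so ½mv²_min = −U = |kQq|/r.
|U| = |kQq|/r = (8.99×10⁹ N·m²/C²)(5.36×10⁻⁶)(3.63×10⁻⁶)/(0.109) = 1.60 J.
v_min = √(2|U|/m) = √(2·1.60/0.0306) = 10.2 m/s.

10.2 m/s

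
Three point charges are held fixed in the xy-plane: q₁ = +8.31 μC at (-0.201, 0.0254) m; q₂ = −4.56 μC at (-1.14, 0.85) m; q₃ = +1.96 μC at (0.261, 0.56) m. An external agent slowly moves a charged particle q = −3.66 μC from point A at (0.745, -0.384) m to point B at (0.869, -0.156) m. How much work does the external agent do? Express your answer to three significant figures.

For quasistatic motion the external work equals the change in potential energy: W_ext = qΔV = q(V_B − V_A).
At A: distances to the source charges are 1.03 m, 2.25 m, 1.06 m; V_A = Σ kqᵢ/rᵢ = 7.09×10⁴ V.
At B: distances to the source charges are 1.09 m, 2.25 m, 0.939 m; V_B = Σ kqᵢ/rᵢ = 6.94×10⁴ V.
ΔV = V_B − V_A = -1540 V.
W_ext = qΔV = (-3.66×10⁻⁶ C)(-1540 V) = 5.63×10⁻³ J.

5.63×10⁻³ J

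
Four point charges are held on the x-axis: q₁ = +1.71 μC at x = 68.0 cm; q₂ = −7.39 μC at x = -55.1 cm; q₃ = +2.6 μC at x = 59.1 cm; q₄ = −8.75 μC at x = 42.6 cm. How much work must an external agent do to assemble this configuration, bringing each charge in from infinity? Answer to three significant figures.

-0.969 J

The assembly work is the sum of pairwise potential energies, U = Σ_{i<j} kqᵢqⱼ/rᵢⱼ.
Pair separations: r₁₂ = 1.23 m, r₁₃ = 0.0890 m, r₁₄ = 0.254 m, r₂₃ = 1.14 m, r₂₄ = 0.977 m, r₃₄ = 0.165 m.
Summing all 6 pair terms gives U = -0.969 J.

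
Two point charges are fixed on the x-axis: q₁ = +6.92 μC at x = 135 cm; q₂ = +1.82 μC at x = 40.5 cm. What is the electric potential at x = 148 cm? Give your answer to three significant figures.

Electric potential is a scalar, so the contributions from each charge add algebraically: V = Σ kqᵢ/rᵢ.
Distances from the field point to each charge: r₁ = 0.130 m, r₂ = 1.07 m.
V = k[(6.92×10⁻⁶)/(0.130) + (1.82×10⁻⁶)/(1.07)] = 4.94×10⁵ V.

4.94×10⁵ V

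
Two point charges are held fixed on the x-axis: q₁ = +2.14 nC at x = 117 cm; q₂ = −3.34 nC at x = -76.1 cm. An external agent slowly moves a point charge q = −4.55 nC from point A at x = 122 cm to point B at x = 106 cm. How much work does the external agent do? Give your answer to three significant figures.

9.61×10⁻⁷ J

For quasistatic motion the external work equals the change in potential energy: W_ext = qΔV = q(V_B − V_A).
At A: distances to the source charges are 0.0500 m, 1.98 m; V_A = Σ kqᵢ/rᵢ = 370 V.
At B: distances to the source charges are 0.110 m, 1.82 m; V_B = Σ kqᵢ/rᵢ = 158 V.
ΔV = V_B − V_A = -211 V.
W_ext = qΔV = (-4.55×10⁻⁹ C)(-211 V) = 9.61×10⁻⁷ J.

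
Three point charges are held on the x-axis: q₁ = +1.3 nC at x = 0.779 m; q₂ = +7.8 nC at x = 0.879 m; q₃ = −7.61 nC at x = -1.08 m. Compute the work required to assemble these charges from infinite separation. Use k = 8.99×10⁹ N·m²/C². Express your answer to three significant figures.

5.91×10⁻⁷ J

The assembly work is the sum of pairwise potential energies, U = Σ_{i<j} kqᵢqⱼ/rᵢⱼ.
Pair separations: r₁₂ = 0.100 m, r₁₃ = 1.86 m, r₂₃ = 1.96 m.
U = (9.12×10⁻⁷) + (-4.78×10⁻⁸) + (-2.72×10⁻⁷) = 5.91×10⁻⁷ J.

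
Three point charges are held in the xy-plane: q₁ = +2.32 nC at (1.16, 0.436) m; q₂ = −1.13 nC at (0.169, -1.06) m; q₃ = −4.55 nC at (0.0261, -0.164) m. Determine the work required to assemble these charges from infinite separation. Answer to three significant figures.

The work to assemble the configuration equals its total potential energy, U = Σ kqᵢqⱼ/rᵢⱼ over all pairs.
Pair separations: r₁₂ = 1.79 m, r₁₃ = 1.28 m, r₂₃ = 0.907 m.
U = (-1.31×10⁻⁸) + (-7.40×10⁻⁸) + (5.09×10⁻⁸) = -3.62×10⁻⁸ J.

-3.62×10⁻⁸ J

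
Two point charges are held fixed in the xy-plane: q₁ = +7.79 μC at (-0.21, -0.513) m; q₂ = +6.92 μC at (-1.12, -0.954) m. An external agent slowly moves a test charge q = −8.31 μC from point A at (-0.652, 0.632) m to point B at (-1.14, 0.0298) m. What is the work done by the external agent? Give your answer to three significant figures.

-0.279 J

For quasistatic motion the external work equals the change in potential energy: W_ext = qΔV = q(V_B − V_A).
At A: distances to the source charges are 1.23 m, 1.65 m; V_A = Σ kqᵢ/rᵢ = 9.47×10⁴ V.
At B: distances to the source charges are 1.08 m, 0.984 m; V_B = Σ kqᵢ/rᵢ = 1.28×10⁵ V.
ΔV = V_B − V_A = 3.36×10⁴ V.
W_ext = qΔV = (-8.31×10⁻⁶ C)(3.36×10⁴ V) = -0.279 J.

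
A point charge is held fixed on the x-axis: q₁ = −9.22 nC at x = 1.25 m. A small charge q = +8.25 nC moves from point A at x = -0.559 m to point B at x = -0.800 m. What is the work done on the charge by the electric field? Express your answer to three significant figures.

The work done by the electric force is W_field = −ΔU = −q(V_B − V_A) = q(V_A − V_B).
At A: distance to the source charge is 1.81 m; V_A = kq₁/r = -45.8 V.
At B: distance to the source charge is 2.05 m; V_B = kq₁/r = -40.4 V.
ΔV = V_B − V_A = 5.39 V.
W_field = −qΔV = −(8.25×10⁻⁹ C)(5.39 V) = -4.44×10⁻⁸ J.

-4.44×10⁻⁸ J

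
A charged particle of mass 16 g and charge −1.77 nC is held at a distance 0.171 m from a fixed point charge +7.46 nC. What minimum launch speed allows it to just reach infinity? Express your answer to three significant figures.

To just escape, total mechanical energy must reach zero at infinity: ½mv²_min + U = 0, so ½mv²_min = −U = |kQq|/r.
|U| = |kQq|/r = (8.99×10⁹ N·m²/C²)(7.46×10⁻⁹)(1.77×10⁻⁹)/(0.171) = 6.94×10⁻⁷ J.
v_min = √(2|U|/m) = √(2·6.94×10⁻⁷/0.0160) = 9.32×10⁻³ m/s.

9.32×10⁻³ m/s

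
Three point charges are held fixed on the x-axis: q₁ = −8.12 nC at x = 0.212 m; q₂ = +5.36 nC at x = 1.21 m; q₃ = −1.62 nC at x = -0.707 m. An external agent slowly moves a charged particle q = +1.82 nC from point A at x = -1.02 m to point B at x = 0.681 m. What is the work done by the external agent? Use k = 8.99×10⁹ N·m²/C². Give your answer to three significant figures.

1.66×10⁻⁸ J

For quasistatic motion the external work equals the change in potential energy: W_ext = qΔV = q(V_B − V_A).
At A: distances to the source charges are 1.23 m, 2.23 m, 0.313 m; V_A = Σ kqᵢ/rᵢ = -84.2 V.
At B: distances to the source charges are 0.469 m, 0.529 m, 1.39 m; V_B = Σ kqᵢ/rᵢ = -75.1 V.
ΔV = V_B − V_A = 9.12 V.
W_ext = qΔV = (1.82×10⁻⁹ C)(9.12 V) = 1.66×10⁻⁸ J.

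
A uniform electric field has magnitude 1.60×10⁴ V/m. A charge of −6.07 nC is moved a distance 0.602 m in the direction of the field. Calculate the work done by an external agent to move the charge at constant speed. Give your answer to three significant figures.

5.85×10⁻⁵ J

The potential change for a displacement 0.602 m in the direction of the field is ΔV = −Ed = -9630 V.
W_ext = qΔV = 5.85×10⁻⁵ J.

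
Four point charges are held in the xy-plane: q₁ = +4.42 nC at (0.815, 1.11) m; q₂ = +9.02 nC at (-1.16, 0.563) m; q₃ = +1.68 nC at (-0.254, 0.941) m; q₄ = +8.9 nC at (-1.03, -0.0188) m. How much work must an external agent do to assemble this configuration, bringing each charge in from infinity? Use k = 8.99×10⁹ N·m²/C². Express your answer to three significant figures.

The assembly work is the sum of pairwise potential energies, U = Σ_{i<j} kqᵢqⱼ/rᵢⱼ.
Pair separations: r₁₂ = 2.05 m, r₁₃ = 1.08 m, r₁₄ = 2.16 m, r₂₃ = 0.982 m, r₂₄ = 0.596 m, r₃₄ = 1.23 m.
Summing all 6 pair terms gives U = 1.86×10⁻⁶ J.

1.86×10⁻⁶ J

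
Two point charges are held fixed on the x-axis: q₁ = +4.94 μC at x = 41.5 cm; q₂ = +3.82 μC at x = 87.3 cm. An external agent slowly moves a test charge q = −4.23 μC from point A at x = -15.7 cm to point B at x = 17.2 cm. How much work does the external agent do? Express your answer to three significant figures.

-0.511 J

For quasistatic motion the external work equals the change in potential energy: W_ext = qΔV = q(V_B − V_A).
At A: distances to the source charges are 0.572 m, 1.03 m; V_A = Σ kqᵢ/rᵢ = 1.11×10⁵ V.
At B: distances to the source charges are 0.243 m, 0.701 m; V_B = Σ kqᵢ/rᵢ = 2.32×10⁵ V.
ΔV = V_B − V_A = 1.21×10⁵ V.
W_ext = qΔV = (-4.23×10⁻⁶ C)(1.21×10⁵ V) = -0.511 J.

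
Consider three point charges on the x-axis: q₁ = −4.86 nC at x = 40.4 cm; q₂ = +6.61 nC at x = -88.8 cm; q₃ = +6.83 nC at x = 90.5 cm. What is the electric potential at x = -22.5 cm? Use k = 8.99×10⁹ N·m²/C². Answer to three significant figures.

The total potential is the scalar sum of each charge's contribution, V = Σ kqᵢ/rᵢ.
Distances from the field point to each charge: r₁ = 0.629 m, r₂ = 0.663 m, r₃ = 1.13 m.
V = k[(-4.86×10⁻⁹)/(0.629) + (6.61×10⁻⁹)/(0.663) + (6.83×10⁻⁹)/(1.13)] = 74.5 V.

74.5 V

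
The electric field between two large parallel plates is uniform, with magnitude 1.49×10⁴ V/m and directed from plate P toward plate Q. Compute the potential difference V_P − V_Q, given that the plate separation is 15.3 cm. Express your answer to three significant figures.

2280 V

In a uniform field, potential decreases in the direction of E: ΔV = −E·d for a displacement d parallel to E.
Going from Q to P is a displacement of 15.3 cm opposite to the field, so V_P − V_Q = +Ed = 2280 V.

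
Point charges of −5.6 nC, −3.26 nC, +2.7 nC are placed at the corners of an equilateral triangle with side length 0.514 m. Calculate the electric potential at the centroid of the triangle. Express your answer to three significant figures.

-187 V

Electric potential is a scalar, so the contributions from each charge add algebraically: V = Σ kqᵢ/rᵢ.
The distance from each vertex to the centroid is a/√3 = 0.297 m.
V = k[(-5.60×10⁻⁹)/(0.297) + (-3.26×10⁻⁹)/(0.297) + (2.70×10⁻⁹)/(0.297)] = -187 V.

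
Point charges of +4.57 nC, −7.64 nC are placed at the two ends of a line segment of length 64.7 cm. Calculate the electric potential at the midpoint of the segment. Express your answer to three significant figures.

-85.3 V

The total potential is the scalar sum of each charge's contribution, V = Σ kqᵢ/rᵢ.
Each charge is 0.324 m from the midpoint.
V = k[(4.57×10⁻⁹)/(0.324) + (-7.64×10⁻⁹)/(0.324)] = -85.3 V.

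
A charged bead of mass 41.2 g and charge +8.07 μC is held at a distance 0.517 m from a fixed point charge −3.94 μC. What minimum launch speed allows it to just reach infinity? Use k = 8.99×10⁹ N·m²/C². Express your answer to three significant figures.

To just escape, total mechanical energy must reach zero at infinity: ½mv²_min + U = 0, so ½mv²_min = −U = |kQq|/r.
|U| = |kQq|/r = (8.99×10⁹ N·m²/C²)(3.94×10⁻⁶)(8.07×10⁻⁶)/(0.517) = 0.553 J.
v_min = √(2|U|/m) = √(2·0.553/0.0412) = 5.18 m/s.

5.18 m/s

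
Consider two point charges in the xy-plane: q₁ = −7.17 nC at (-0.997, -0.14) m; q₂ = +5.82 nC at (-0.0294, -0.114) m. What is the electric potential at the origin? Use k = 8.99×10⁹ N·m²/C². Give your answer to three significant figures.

380 V

Electric potential is a scalar, so the contributions from each charge add algebraically: V = Σ kqᵢ/rᵢ.
Distances from the field point to each charge: r₁ = 1.01 m, r₂ = 0.118 m.
V = k[(-7.17×10⁻⁹)/(1.01) + (5.82×10⁻⁹)/(0.118)] = 380 V.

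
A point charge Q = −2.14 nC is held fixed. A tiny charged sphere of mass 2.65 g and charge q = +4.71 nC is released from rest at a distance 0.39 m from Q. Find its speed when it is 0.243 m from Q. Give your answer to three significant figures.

0.0103 m/s

Only the electrostatic force acts, so mechanical energy is conserved: ½mv² = U₁ − U₂ = kQq(1/r₁ − 1/r₂).
U₁ − U₂ = (8.99×10⁹ N·m²/C²)(-2.14×10⁻⁹ C)(4.71×10⁻⁹ C)(1/0.390 − 1/0.243) = 1.41×10⁻⁷ J.
v = √(2·1.41×10⁻⁷/2.65×10⁻³) = 0.0103 m/s.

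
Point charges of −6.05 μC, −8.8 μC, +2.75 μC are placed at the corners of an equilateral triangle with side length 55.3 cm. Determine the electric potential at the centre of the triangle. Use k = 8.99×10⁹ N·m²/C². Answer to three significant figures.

Electric potential is a scalar, so the contributions from each charge add algebraically: V = Σ kqᵢ/rᵢ.
The distance from each vertex to the centroid is a/√3 = 0.319 m.
V = k[(-6.05×10⁻⁶)/(0.319) + (-8.80×10⁻⁶)/(0.319) + (2.75×10⁻⁶)/(0.319)] = -3.41×10⁵ V.

-3.41×10⁵ V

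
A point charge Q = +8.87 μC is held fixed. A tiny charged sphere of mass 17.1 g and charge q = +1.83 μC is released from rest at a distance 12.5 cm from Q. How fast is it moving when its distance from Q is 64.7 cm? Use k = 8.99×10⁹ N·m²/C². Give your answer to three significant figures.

Only the electrostatic force acts, so mechanical energy is conserved: ½mv² = U₁ − U₂ = kQq(1/r₁ − 1/r₂).
U₁ − U₂ = (8.99×10⁹ N·m²/C²)(8.87×10⁻⁶ C)(1.83×10⁻⁶ C)(1/0.125 − 1/0.647) = 0.942 J.
v = √(2·0.942/0.0171) = 10.5 m/s.

10.5 m/s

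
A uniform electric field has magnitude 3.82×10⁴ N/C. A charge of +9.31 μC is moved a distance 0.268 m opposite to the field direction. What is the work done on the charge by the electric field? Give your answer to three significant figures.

The potential change for a displacement 0.268 m opposite to the field direction is ΔV = +Ed = 1.02×10⁴ V.
W_field = −qΔV = -0.0953 J.

-0.0953 J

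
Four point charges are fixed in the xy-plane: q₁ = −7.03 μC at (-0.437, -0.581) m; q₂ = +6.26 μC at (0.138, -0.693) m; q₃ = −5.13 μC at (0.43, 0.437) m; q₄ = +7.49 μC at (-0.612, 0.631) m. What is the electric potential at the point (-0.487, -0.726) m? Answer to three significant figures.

-3.04×10⁵ V

Electric potential is a scalar, so the contributions from each charge add algebraically: V = Σ kqᵢ/rᵢ.
Distances from the field point to each charge: r₁ = 0.153 m, r₂ = 0.626 m, r₃ = 1.48 m, r₄ = 1.36 m.
V = k[(-7.03×10⁻⁶)/(0.153) + (6.26×10⁻⁶)/(0.626) + (-5.13×10⁻⁶)/(1.48) + (7.49×10⁻⁶)/(1.36)] = -3.04×10⁵ V.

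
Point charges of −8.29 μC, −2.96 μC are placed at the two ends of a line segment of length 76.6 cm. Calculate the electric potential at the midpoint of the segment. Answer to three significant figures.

-2.64×10⁵ V

The total potential is the scalar sum of each charge's contribution, V = Σ kqᵢ/rᵢ.
Each charge is 0.383 m from the midpoint.
V = k[(-8.29×10⁻⁶)/(0.383) + (-2.96×10⁻⁶)/(0.383)] = -2.64×10⁵ V.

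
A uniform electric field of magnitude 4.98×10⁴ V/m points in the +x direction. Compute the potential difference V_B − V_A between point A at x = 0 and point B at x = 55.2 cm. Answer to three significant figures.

-2.75×10⁴ V

In a uniform field, potential decreases in the direction of E: V_B − V_A = −E·Δx.
V_B − V_A = −(4.98×10⁴ V/m)(0.552 m) = -2.75×10⁴ V.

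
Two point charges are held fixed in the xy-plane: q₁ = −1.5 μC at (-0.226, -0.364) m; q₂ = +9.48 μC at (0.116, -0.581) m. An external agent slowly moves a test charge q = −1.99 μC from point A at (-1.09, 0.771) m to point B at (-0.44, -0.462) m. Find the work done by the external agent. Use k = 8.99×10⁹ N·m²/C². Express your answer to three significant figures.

For quasistatic motion the external work equals the change in potential energy: W_ext = qΔV = q(V_B − V_A).
At A: distances to the source charges are 1.43 m, 1.81 m; V_A = Σ kqᵢ/rᵢ = 3.76×10⁴ V.
At B: distances to the source charges are 0.235 m, 0.569 m; V_B = Σ kqᵢ/rᵢ = 9.26×10⁴ V.
ΔV = V_B − V_A = 5.50×10⁴ V.
W_ext = qΔV = (-1.99×10⁻⁶ C)(5.50×10⁴ V) = -0.109 J.

-0.109 J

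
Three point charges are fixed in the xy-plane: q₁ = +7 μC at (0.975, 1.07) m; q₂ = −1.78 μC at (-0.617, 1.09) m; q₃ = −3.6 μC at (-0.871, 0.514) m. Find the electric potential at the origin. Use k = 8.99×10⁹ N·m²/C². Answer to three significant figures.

Electric potential is a scalar, so the contributions from each charge add algebraically: V = Σ kqᵢ/rᵢ.
Distances from the field point to each charge: r₁ = 1.45 m, r₂ = 1.25 m, r₃ = 1.01 m.
V = k[(7.00×10⁻⁶)/(1.45) + (-1.78×10⁻⁶)/(1.25) + (-3.60×10⁻⁶)/(1.01)] = -1300 V.

-1300 V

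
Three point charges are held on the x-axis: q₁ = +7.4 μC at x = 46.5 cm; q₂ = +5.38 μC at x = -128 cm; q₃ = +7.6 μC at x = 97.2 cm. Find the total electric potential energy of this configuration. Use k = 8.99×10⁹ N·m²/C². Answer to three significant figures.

1.37 J

The assembly work is the sum of pairwise potential energies, U = Σ_{i<j} kqᵢqⱼ/rᵢⱼ.
Pair separations: r₁₂ = 1.75 m, r₁₃ = 0.507 m, r₂₃ = 2.25 m.
U = (0.205) + (0.997) + (0.163) = 1.37 J.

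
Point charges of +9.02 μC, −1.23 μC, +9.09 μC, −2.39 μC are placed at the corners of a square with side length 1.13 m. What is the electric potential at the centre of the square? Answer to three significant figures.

1.63×10⁵ V

Electric potential is a scalar, so the contributions from each charge add algebraically: V = Σ kqᵢ/rᵢ.
The distance from each corner to the centre is a√2/2 = 0.799 m.
V = k[(9.02×10⁻⁶)/(0.799) + (-1.23×10⁻⁶)/(0.799) + (9.09×10⁻⁶)/(0.799) + (-2.39×10⁻⁶)/(0.799)] = 1.63×10⁵ V.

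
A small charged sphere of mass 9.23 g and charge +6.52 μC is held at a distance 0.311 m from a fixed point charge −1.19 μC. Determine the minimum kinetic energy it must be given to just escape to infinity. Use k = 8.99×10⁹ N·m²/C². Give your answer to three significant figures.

0.224 J

To just escape, total mechanical energy must reach zero at infinity: ½mv²_min + U = 0, so ½mv²_min = −U = |kQq|/r.
|U| = |kQq|/r = (8.99×10⁹ N·m²/C²)(1.19×10⁻⁶)(6.52×10⁻⁶)/(0.311) = 0.224 J.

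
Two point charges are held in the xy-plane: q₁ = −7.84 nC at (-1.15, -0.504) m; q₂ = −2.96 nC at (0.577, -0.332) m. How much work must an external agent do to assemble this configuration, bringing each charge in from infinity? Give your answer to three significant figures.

1.20×10⁻⁷ J

The work to assemble the configuration equals its total potential energy, U = Σ kqᵢqⱼ/rᵢⱼ over all pairs.
Pair separations: r₁₂ = 1.74 m.
U = (1.20×10⁻⁷) = 1.20×10⁻⁷ J.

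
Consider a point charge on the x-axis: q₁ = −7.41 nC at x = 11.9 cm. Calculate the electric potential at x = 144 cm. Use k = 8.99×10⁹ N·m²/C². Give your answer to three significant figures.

-50.4 V

Electric potential is a scalar, so the contributions from each charge add algebraically: V = Σ kqᵢ/rᵢ.
V = k[(-7.41×10⁻⁹)/(1.32)] = -50.4 V.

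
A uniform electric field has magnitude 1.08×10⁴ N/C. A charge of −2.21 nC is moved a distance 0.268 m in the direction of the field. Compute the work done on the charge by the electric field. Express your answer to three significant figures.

-6.40×10⁻⁶ J

The potential change for a displacement 0.268 m in the direction of the field is ΔV = −Ed = -2890 V.
W_field = −qΔV = -6.40×10⁻⁶ J.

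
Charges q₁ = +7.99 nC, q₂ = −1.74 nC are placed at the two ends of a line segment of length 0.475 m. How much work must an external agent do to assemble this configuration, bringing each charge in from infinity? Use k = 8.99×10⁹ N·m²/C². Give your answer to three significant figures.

The work to assemble the configuration equals its total potential energy, U = Σ kqᵢqⱼ/rᵢⱼ over all pairs.
The separation is r = 0.475 m.
U = (-2.63×10⁻⁷) = -2.63×10⁻⁷ J.

-2.63×10⁻⁷ J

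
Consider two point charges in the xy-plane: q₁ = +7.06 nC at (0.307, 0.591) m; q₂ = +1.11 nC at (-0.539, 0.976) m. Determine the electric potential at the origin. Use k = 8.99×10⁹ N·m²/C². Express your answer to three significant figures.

104 V

Electric potential is a scalar, so the contributions from each charge add algebraically: V = Σ kqᵢ/rᵢ.
Distances from the field point to each charge: r₁ = 0.666 m, r₂ = 1.11 m.
V = k[(7.06×10⁻⁹)/(0.666) + (1.11×10⁻⁹)/(1.11)] = 104 V.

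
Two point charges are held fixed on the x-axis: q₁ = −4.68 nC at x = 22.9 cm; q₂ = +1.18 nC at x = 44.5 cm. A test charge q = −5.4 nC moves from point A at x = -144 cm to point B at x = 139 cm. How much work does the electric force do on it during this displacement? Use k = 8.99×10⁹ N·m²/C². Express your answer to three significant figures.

-2.93×10⁻⁸ J

The work done by the electric force is W_field = −ΔU = −q(V_B − V_A) = q(V_A − V_B).
At A: distances to the source charges are 1.67 m, 1.89 m; V_A = Σ kqᵢ/rᵢ = -19.6 V.
At B: distances to the source charges are 1.16 m, 0.945 m; V_B = Σ kqᵢ/rᵢ = -25.0 V.
ΔV = V_B − V_A = -5.43 V.
W_field = −qΔV = −(-5.40×10⁻⁹ C)(-5.43 V) = -2.93×10⁻⁸ J.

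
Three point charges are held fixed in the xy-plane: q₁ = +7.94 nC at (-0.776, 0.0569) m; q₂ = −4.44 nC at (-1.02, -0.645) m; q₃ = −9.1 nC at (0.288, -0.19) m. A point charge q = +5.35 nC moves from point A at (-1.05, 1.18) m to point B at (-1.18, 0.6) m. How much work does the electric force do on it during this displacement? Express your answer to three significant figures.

The work done by the electric force is W_field = −ΔU = −q(V_B − V_A) = q(V_A − V_B).
At A: distances to the source charges are 1.16 m, 1.83 m, 1.91 m; V_A = Σ kqᵢ/rᵢ = -2.84 V.
At B: distances to the source charges are 0.677 m, 1.26 m, 1.67 m; V_B = Σ kqᵢ/rᵢ = 24.6 V.
ΔV = V_B − V_A = 27.4 V.
W_field = −qΔV = −(5.35×10⁻⁹ C)(27.4 V) = -1.47×10⁻⁷ J.

-1.47×10⁻⁷ J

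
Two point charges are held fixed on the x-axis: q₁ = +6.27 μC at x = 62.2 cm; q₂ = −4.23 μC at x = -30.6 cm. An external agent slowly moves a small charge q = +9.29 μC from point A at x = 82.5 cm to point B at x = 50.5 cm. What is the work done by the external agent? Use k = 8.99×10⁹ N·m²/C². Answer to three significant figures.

For quasistatic motion the external work equals the change in potential energy: W_ext = qΔV = q(V_B − V_A).
At A: distances to the source charges are 0.203 m, 1.13 m; V_A = Σ kqᵢ/rᵢ = 2.44×10⁵ V.
At B: distances to the source charges are 0.117 m, 0.811 m; V_B = Σ kqᵢ/rᵢ = 4.35×10⁵ V.
ΔV = V_B − V_A = 1.91×10⁵ V.
W_ext = qΔV = (9.29×10⁻⁶ C)(1.91×10⁵ V) = 1.77 J.

1.77 J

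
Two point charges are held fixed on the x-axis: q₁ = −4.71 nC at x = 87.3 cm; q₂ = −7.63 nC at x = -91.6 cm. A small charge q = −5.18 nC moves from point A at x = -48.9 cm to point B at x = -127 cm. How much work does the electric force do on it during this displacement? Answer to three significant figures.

The work done by the electric force is W_field = −ΔU = −q(V_B − V_A) = q(V_A − V_B).
At A: distances to the source charges are 1.36 m, 0.427 m; V_A = Σ kqᵢ/rᵢ = -192 V.
At B: distances to the source charges are 2.14 m, 0.354 m; V_B = Σ kqᵢ/rᵢ = -214 V.
ΔV = V_B − V_A = -21.8 V.
W_field = −qΔV = −(-5.18×10⁻⁹ C)(-21.8 V) = -1.13×10⁻⁷ J.

-1.13×10⁻⁷ J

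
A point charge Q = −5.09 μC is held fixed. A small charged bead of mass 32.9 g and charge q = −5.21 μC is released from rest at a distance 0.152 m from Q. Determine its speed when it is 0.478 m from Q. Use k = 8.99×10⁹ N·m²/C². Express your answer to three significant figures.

Only the electrostatic force acts, so mechanical energy is conserved: ½mv² = U₁ − U₂ = kQq(1/r₁ − 1/r₂).
U₁ − U₂ = (8.99×10⁹ N·m²/C²)(-5.09×10⁻⁶ C)(-5.21×10⁻⁶ C)(1/0.152 − 1/0.478) = 1.07 J.
v = √(2·1.07/0.0329) = 8.06 m/s.

8.06 m/s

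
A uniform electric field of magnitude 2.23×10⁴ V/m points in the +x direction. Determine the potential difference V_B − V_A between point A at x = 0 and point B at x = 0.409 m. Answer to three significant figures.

In a uniform field, potential decreases in the direction of E: V_B − V_A = −E·Δx.
V_B − V_A = −(2.23×10⁴ V/m)(0.409 m) = -9120 V.

-9120 V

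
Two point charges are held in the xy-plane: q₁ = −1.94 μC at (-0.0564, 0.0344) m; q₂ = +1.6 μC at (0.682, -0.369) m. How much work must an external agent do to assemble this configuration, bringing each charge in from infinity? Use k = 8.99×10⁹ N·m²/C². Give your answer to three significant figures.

The work to assemble the configuration equals its total potential energy, U = Σ kqᵢqⱼ/rᵢⱼ over all pairs.
Pair separations: r₁₂ = 0.841 m.
U = (-0.0332) = -0.0332 J.

-0.0332 J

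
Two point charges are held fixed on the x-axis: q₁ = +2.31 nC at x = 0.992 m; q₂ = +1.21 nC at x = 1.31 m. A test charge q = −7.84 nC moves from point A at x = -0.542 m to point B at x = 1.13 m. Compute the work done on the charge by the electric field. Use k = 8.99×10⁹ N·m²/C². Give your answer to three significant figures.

1.50×10⁻⁶ J

The work done by the electric force is W_field = −ΔU = −q(V_B − V_A) = q(V_A − V_B).
At A: distances to the source charges are 1.53 m, 1.85 m; V_A = Σ kqᵢ/rᵢ = 19.4 V.
At B: distances to the source charges are 0.138 m, 0.180 m; V_B = Σ kqᵢ/rᵢ = 211 V.
ΔV = V_B − V_A = 192 V.
W_field = −qΔV = −(-7.84×10⁻⁹ C)(192 V) = 1.50×10⁻⁶ J.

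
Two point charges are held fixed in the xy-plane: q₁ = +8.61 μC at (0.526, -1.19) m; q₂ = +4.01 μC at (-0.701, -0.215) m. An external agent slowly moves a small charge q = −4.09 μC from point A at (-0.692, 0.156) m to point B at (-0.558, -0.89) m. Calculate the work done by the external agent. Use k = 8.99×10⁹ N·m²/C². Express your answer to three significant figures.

For quasistatic motion the external work equals the change in potential energy: W_ext = qΔV = q(V_B − V_A).
At A: distances to the source charges are 1.82 m, 0.371 m; V_A = Σ kqᵢ/rᵢ = 1.40×10⁵ V.
At B: distances to the source charges are 1.12 m, 0.690 m; V_B = Σ kqᵢ/rᵢ = 1.21×10⁵ V.
ΔV = V_B − V_A = -1.87×10⁴ V.
W_ext = qΔV = (-4.09×10⁻⁶ C)(-1.87×10⁴ V) = 0.0765 J.

0.0765 J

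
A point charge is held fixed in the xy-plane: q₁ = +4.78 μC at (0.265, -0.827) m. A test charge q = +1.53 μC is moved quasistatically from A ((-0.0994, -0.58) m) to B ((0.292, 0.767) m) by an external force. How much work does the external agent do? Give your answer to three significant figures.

-0.108 J

For quasistatic motion the external work equals the change in potential energy: W_ext = qΔV = q(V_B − V_A).
At A: distance to the source charge is 0.440 m; V_A = kq₁/r = 9.76×10⁴ V.
At B: distance to the source charge is 1.59 m; V_B = kq₁/r = 2.70×10⁴ V.
ΔV = V_B − V_A = -7.07×10⁴ V.
W_ext = qΔV = (1.53×10⁻⁶ C)(-7.07×10⁴ V) = -0.108 J.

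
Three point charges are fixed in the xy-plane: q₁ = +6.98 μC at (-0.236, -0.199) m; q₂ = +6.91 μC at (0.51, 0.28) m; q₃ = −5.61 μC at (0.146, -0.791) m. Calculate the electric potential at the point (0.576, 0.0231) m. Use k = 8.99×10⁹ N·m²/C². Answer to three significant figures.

The total potential is the scalar sum of each charge's contribution, V = Σ kqᵢ/rᵢ.
Distances from the field point to each charge: r₁ = 0.842 m, r₂ = 0.265 m, r₃ = 0.921 m.
V = k[(6.98×10⁻⁶)/(0.842) + (6.91×10⁻⁶)/(0.265) + (-5.61×10⁻⁶)/(0.921)] = 2.54×10⁵ V.

2.54×10⁵ V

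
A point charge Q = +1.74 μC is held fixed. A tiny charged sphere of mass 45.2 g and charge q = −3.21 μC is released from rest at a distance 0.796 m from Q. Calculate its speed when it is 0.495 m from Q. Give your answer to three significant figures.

Only the electrostatic force acts, so mechanical energy is conserved: ½mv² = U₁ − U₂ = kQq(1/r₁ − 1/r₂).
U₁ − U₂ = (8.99×10⁹ N·m²/C²)(1.74×10⁻⁶ C)(-3.21×10⁻⁶ C)(1/0.796 − 1/0.495) = 0.0384 J.
v = √(2·0.0384/0.0452) = 1.30 m/s.

1.30 m/s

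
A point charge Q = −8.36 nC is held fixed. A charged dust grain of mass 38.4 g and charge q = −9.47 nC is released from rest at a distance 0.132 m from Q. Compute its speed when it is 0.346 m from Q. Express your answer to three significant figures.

Only the electrostatic force acts, so mechanical energy is conserved: ½mv² = U₁ − U₂ = kQq(1/r₁ − 1/r₂).
U₁ − U₂ = (8.99×10⁹ N·m²/C²)(-8.36×10⁻⁹ C)(-9.47×10⁻⁹ C)(1/0.132 − 1/0.346) = 3.33×10⁻⁶ J.
v = √(2·3.33×10⁻⁶/0.0384) = 0.0132 m/s.

0.0132 m/s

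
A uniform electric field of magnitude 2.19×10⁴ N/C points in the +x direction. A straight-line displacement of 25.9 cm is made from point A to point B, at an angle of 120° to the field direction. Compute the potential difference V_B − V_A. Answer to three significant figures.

Only the component of displacement along E changes the potential: ΔV = −E·d·cosθ.
ΔV = −(2.19×10⁴ V/m)(0.259 m)cos120° = 2840 V.

2840 V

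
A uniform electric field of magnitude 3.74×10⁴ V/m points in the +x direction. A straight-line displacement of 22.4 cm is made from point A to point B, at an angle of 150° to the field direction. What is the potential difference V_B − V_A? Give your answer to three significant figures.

7260 V

Only the component of displacement along E changes the potential: ΔV = −E·d·cosθ.
ΔV = −(3.74×10⁴ V/m)(0.224 m)cos150° = 7260 V.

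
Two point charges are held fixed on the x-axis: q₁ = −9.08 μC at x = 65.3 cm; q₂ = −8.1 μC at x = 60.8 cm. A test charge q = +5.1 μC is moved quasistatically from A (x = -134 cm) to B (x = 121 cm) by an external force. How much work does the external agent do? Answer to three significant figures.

-0.965 J

For quasistatic motion the external work equals the change in potential energy: W_ext = qΔV = q(V_B − V_A).
At A: distances to the source charges are 1.99 m, 1.95 m; V_A = Σ kqᵢ/rᵢ = -7.83×10⁴ V.
At B: distances to the source charges are 0.557 m, 0.602 m; V_B = Σ kqᵢ/rᵢ = -2.68×10⁵ V.
ΔV = V_B − V_A = -1.89×10⁵ V.
W_ext = qΔV = (5.10×10⁻⁶ C)(-1.89×10⁵ V) = -0.965 J.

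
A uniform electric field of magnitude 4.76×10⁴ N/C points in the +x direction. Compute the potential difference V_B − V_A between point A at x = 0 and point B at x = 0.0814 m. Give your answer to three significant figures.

In a uniform field, potential decreases in the direction of E: V_B − V_A = −E·Δx.
V_B − V_A = −(4.76×10⁴ V/m)(0.0814 m) = -3870 V.

-3870 V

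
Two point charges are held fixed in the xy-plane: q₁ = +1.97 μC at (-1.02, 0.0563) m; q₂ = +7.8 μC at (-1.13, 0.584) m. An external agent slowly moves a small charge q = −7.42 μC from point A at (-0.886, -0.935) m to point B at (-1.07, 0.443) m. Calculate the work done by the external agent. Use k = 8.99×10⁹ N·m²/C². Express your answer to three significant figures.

For quasistatic motion the external work equals the change in potential energy: W_ext = qΔV = q(V_B − V_A).
At A: distances to the source charges are 1.00 m, 1.54 m; V_A = Σ kqᵢ/rᵢ = 6.33×10⁴ V.
At B: distances to the source charges are 0.390 m, 0.153 m; V_B = Σ kqᵢ/rᵢ = 5.03×10⁵ V.
ΔV = V_B − V_A = 4.40×10⁵ V.
W_ext = qΔV = (-7.42×10⁻⁶ C)(4.40×10⁵ V) = -3.26 J.

-3.26 J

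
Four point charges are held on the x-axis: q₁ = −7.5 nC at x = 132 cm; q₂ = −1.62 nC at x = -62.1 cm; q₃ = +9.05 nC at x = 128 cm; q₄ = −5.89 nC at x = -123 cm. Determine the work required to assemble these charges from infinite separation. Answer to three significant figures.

The work to assemble the configuration equals its total potential energy, U = Σ kqᵢqⱼ/rᵢⱼ over all pairs.
Pair separations: r₁₂ = 1.94 m, r₁₃ = 0.0400 m, r₁₄ = 2.55 m, r₂₃ = 1.90 m, r₂₄ = 0.609 m, r₃₄ = 2.51 m.
Summing all 6 pair terms gives U = -1.52×10⁻⁵ J.

-1.52×10⁻⁵ J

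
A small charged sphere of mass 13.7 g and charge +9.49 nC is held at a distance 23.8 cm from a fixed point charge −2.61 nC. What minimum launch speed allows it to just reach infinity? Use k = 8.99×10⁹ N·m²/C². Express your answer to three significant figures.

0.0117 m/s

To just escape, total mechanical energy must reach zero at infinity: ½mv²_min + U = 0, so ½mv²_min = −U = |kQq|/r.
|U| = |kQq|/r = (8.99×10⁹ N·m²/C²)(2.61×10⁻⁹)(9.49×10⁻⁹)/(0.238) = 9.36×10⁻⁷ J.
v_min = √(2|U|/m) = √(2·9.36×10⁻⁷/0.0137) = 0.0117 m/s.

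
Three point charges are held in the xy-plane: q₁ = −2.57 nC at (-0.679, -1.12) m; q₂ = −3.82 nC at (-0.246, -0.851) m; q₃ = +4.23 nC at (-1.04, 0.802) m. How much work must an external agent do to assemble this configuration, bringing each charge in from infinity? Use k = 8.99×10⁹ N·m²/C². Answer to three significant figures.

The assembly work is the sum of pairwise potential energies, U = Σ_{i<j} kqᵢqⱼ/rᵢⱼ.
Pair separations: r₁₂ = 0.510 m, r₁₃ = 1.96 m, r₂₃ = 1.83 m.
U = (1.73×10⁻⁷) + (-5.00×10⁻⁸) + (-7.92×10⁻⁸) = 4.39×10⁻⁸ J.

4.39×10⁻⁸ J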